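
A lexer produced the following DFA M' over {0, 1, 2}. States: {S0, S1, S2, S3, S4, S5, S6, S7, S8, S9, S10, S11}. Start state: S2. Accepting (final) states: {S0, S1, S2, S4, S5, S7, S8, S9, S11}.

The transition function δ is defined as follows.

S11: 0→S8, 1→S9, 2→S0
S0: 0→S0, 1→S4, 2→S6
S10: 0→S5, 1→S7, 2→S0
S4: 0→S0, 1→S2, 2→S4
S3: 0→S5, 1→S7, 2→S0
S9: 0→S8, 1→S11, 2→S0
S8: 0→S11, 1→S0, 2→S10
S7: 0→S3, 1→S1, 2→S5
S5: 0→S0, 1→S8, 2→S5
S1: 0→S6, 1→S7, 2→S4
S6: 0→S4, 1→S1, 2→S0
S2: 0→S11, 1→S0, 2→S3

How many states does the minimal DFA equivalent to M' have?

Every state is reachable, so we keep all 12.
Initial partition by acceptance: {S0,S1,S2,S4,S5,S7,S8,S9,S11} | {S3,S6,S10}.
Split {S0,S1,S2,S4,S5,S7,S8,S9,S11} by δ(·,0) → {S0,S2,S4,S5,S8,S9,S11} and {S1,S7}.
Split {S0,S2,S4,S5,S8,S9,S11} by δ(·,2) → {S4,S5,S9,S11} and {S0,S2,S8}.
On input 1, block {S4,S5,S9,S11} splits into {S4,S5} and {S9,S11}.
On input 0, block {S0,S2,S8} splits into {S2,S8} and {S0}.
No further refinement is possible. Final partition (6 blocks): {S4,S5} | {S3,S6,S10} | {S1,S7} | {S2,S8} | {S9,S11} | {S0}.

6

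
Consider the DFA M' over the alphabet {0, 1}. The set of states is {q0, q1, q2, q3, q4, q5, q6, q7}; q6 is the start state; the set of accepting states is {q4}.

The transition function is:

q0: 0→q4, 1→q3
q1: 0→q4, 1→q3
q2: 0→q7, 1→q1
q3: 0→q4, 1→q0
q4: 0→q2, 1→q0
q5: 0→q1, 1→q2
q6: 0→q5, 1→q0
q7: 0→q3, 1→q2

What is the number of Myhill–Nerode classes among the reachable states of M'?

P0 = {q4} | {q0,q1,q2,q3,q5,q6,q7}.
Split {q0,q1,q2,q3,q5,q6,q7} by δ(·,0) → {q2,q5,q6,q7} and {q0,q1,q3}.
Split {q2,q5,q6,q7} by δ(·,0) → {q2,q6} and {q5,q7}.
The partition is now stable with 4 blocks: {q4} | {q2,q6} | {q0,q1,q3} | {q5,q7}.

4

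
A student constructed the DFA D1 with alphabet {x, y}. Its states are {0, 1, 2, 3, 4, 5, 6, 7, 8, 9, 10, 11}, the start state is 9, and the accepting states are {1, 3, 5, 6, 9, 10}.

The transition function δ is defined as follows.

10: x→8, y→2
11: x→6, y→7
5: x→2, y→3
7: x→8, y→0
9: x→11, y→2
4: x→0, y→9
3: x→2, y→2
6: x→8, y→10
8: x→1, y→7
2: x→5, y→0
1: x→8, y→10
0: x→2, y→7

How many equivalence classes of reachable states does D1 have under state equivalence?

States {4} cannot be reached from the start state, so discard them.
P0 = {1,3,5,6,9,10} | {0,2,7,8,11}.
Refine {1,3,5,6,9,10} on symbol y: members go to different blocks, giving {1,5,6} and {3,9,10}.
On input x, block {0,2,7,8,11} splits into {2,8,11} and {0,7}.
Stable partition: {1,5,6} | {2,8,11} | {3,9,10} | {0,7} — 4 equivalence classes.

4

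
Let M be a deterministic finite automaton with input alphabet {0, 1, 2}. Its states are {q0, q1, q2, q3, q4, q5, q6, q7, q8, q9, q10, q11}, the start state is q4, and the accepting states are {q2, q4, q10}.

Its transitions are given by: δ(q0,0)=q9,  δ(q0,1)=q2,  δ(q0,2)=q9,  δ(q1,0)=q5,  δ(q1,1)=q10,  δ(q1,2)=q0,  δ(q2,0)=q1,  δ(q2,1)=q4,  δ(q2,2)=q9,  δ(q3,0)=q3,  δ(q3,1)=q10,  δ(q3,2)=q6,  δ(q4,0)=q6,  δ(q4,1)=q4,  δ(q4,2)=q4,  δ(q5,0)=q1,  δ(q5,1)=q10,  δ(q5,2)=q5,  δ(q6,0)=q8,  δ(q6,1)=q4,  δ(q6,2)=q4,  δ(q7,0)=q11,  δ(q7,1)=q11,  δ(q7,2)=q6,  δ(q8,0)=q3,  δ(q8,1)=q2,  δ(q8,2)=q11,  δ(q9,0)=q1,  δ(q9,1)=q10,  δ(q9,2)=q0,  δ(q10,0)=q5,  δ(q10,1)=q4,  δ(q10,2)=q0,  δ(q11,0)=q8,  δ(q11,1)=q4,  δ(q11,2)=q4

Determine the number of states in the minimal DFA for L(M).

First remove the unreachable states {q7}; 11 states remain.
P0 = {q2,q4,q10} | {q0,q1,q3,q5,q6,q8,q9,q11}.
Split {q2,q4,q10} by δ(·,2) → {q2,q10} and {q4}.
Refine {q0,q1,q3,q5,q6,q8,q9,q11} on symbol 1: members go to different blocks, giving {q0,q1,q3,q5,q8,q9} and {q6,q11}.
Split {q0,q1,q3,q5,q8,q9} by δ(·,2) → {q0,q1,q5,q9} and {q3,q8}.
Stable partition: {q2,q10} | {q0,q1,q5,q9} | {q4} | {q6,q11} | {q3,q8} — 5 equivalence classes.

5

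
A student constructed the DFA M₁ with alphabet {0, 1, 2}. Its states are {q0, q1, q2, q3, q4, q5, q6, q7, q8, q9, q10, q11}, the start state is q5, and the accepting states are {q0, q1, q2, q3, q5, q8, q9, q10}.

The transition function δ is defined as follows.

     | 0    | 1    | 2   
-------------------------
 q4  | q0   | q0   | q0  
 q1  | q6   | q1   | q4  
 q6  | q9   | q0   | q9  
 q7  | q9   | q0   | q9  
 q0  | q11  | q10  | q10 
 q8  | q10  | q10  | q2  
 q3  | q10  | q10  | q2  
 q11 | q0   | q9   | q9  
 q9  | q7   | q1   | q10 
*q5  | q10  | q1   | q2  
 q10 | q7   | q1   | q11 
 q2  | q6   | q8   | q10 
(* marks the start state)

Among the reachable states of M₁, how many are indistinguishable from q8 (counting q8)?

2

First remove the unreachable states {q3}; 11 states remain.
P0 = {q0,q1,q2,q5,q8,q9,q10} | {q4,q6,q7,q11}.
Split {q0,q1,q2,q5,q8,q9,q10} by δ(·,0) → {q0,q1,q2,q9,q10} and {q5,q8}.
Refine {q0,q1,q2,q9,q10} on symbol 1: members go to different blocks, giving {q0,q1,q9,q10} and {q2}.
Split {q0,q1,q9,q10} by δ(·,2) → {q0,q9} and {q1,q10}.
No further refinement is possible. Final partition (5 blocks): {q0,q9} | {q4,q6,q7,q11} | {q5,q8} | {q2} | {q1,q10}.
The equivalence class containing q8 is {q5,q8}, of size 2.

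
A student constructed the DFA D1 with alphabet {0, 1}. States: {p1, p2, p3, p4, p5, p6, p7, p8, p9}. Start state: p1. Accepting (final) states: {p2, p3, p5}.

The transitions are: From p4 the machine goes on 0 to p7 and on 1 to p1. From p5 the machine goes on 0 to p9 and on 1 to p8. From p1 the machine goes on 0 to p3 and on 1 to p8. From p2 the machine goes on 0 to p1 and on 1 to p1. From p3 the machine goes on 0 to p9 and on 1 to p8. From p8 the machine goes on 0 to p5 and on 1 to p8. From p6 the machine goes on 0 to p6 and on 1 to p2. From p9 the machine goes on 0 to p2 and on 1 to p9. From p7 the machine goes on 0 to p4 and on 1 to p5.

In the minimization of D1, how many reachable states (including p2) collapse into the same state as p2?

First remove the unreachable states {p4,p6,p7}; 6 states remain.
Start with accepting vs non-accepting: {p2,p3,p5} | {p1,p8,p9}.
Stable partition: {p2,p3,p5} | {p1,p8,p9} — 2 equivalence classes.
State p2 belongs to the block {p2,p3,p5}, which has 3 states.

3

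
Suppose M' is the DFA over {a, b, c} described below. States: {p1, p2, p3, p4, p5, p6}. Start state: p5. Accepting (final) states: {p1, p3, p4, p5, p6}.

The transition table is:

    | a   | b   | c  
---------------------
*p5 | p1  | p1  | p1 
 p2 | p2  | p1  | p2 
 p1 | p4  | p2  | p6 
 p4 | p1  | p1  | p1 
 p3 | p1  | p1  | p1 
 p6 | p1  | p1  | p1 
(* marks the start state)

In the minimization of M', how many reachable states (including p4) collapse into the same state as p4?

3

States {p3} cannot be reached from the start state, so discard them.
P0 = {p1,p4,p5,p6} | {p2}.
On input b, block {p1,p4,p5,p6} splits into {p4,p5,p6} and {p1}.
Stable partition: {p4,p5,p6} | {p2} | {p1} — 3 equivalence classes.
The equivalence class containing p4 is {p4,p5,p6}, of size 3.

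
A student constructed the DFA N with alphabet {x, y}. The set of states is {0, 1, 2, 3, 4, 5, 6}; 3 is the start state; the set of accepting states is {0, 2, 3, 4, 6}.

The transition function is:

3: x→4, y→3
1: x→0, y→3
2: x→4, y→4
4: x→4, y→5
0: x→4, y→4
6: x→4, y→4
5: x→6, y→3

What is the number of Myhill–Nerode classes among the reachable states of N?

States {0,1,2} cannot be reached from the start state, so discard them.
P0 = {3,4,6} | {5}.
On input y, block {3,4,6} splits into {3,6} and {4}.
Refine {3,6} on symbol y: members go to different blocks, giving {3} and {6}.
Stable partition: {3} | {5} | {4} | {6} — 4 equivalence classes.

4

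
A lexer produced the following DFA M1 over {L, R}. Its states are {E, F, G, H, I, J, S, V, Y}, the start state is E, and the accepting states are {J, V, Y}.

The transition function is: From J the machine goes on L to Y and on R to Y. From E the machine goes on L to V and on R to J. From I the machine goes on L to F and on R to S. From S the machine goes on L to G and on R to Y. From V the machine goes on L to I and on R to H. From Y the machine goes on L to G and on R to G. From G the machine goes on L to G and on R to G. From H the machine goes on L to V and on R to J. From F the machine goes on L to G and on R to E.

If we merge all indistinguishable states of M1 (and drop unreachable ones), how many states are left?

Every state is reachable, so we keep all 9.
P0 = {J,V,Y} | {E,F,G,H,I,S}.
Refine {J,V,Y} on symbol L: members go to different blocks, giving {V,Y} and {J}.
On input L, block {E,F,G,H,I,S} splits into {F,G,I,S} and {E,H}.
Split {V,Y} by δ(·,R) → {V} and {Y}.
Split {F,G,I,S} by δ(·,R) → {G,I} and {S} and {F}.
Split {G,I} by δ(·,L) → {G} and {I}.
No further refinement is possible. Final partition (8 blocks): {V} | {G} | {J} | {E,H} | {Y} | {S} | {F} | {I}.

8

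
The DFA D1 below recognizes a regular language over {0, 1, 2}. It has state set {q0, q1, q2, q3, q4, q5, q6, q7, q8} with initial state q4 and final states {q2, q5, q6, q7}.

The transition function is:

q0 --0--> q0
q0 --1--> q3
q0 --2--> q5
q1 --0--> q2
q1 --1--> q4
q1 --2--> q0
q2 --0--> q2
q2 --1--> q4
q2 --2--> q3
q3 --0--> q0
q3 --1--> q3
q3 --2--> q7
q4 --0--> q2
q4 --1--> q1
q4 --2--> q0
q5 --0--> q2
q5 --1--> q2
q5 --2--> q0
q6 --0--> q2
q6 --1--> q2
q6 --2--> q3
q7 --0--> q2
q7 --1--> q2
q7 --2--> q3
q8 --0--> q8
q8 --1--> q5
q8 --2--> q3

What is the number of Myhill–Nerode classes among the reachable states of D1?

4

Reachable states from the start: {q0,q1,q2,q3,q4,q5,q7}. Unreachable: {q6,q8} — drop them.
P0 = {q2,q5,q7} | {q0,q1,q3,q4}.
On input 1, block {q2,q5,q7} splits into {q5,q7} and {q2}.
On input 0, block {q0,q1,q3,q4} splits into {q0,q3} and {q1,q4}.
The partition is now stable with 4 blocks: {q5,q7} | {q0,q3} | {q2} | {q1,q4}.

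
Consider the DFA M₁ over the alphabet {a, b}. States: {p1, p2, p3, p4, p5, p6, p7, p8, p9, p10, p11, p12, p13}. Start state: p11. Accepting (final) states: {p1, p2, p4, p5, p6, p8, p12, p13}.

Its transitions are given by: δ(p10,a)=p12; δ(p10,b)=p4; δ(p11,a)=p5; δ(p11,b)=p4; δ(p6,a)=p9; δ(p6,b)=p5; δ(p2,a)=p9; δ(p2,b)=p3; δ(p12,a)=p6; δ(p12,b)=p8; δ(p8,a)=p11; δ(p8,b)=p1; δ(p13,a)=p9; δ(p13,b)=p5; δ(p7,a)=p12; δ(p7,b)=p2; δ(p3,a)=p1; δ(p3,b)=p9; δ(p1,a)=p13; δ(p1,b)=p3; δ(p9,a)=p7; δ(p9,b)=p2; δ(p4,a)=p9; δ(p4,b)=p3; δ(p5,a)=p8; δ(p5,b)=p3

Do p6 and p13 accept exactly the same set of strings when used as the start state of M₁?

States {p10} cannot be reached from the start state, so discard them.
P0 = {p1,p2,p4,p5,p6,p8,p12,p13} | {p3,p7,p9,p11}.
On input a, block {p1,p2,p4,p5,p6,p8,p12,p13} splits into {p2,p4,p6,p8,p13} and {p1,p5,p12}.
Refine {p2,p4,p6,p8,p13} on symbol b: members go to different blocks, giving {p6,p8,p13} and {p2,p4}.
Refine {p3,p7,p9,p11} on symbol a: members go to different blocks, giving {p3,p7,p11} and {p9}.
Refine {p6,p8,p13} on symbol a: members go to different blocks, giving {p6,p13} and {p8}.
On input b, block {p3,p7,p11} splits into {p7,p11} and {p3}.
Split {p1,p5,p12} by δ(·,a) → {p1,p12} and {p5}.
Split {p7,p11} by δ(·,a) → {p7} and {p11}.
Refine {p1,p12} on symbol b: members go to different blocks, giving {p1} and {p12}.
The partition is now stable with 10 blocks: {p6,p13} | {p7} | {p1} | {p2,p4} | {p9} | {p8} | {p3} | {p5} | {p11} | {p12}.
p6 and p13 lie in the same block of the stable partition, so they are equivalent — no string distinguishes them.

Yes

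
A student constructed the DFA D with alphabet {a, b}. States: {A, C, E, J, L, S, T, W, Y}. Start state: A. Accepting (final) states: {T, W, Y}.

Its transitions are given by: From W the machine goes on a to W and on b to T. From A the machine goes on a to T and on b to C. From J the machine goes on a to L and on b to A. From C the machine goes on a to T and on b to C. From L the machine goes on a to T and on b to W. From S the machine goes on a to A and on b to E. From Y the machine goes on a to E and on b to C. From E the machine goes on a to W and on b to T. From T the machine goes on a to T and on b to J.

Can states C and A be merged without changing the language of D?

Yes

First remove the unreachable states {E,S,Y}; 6 states remain.
P0 = {T,W} | {A,C,J,L}.
Split {T,W} by δ(·,b) → {W} and {T}.
Refine {A,C,J,L} on symbol a: members go to different blocks, giving {A,C,L} and {J}.
Split {A,C,L} by δ(·,b) → {A,C} and {L}.
No further refinement is possible. Final partition (5 blocks): {W} | {A,C} | {T} | {J} | {L}.
C and A lie in the same block of the stable partition, so they are equivalent — no string distinguishes them.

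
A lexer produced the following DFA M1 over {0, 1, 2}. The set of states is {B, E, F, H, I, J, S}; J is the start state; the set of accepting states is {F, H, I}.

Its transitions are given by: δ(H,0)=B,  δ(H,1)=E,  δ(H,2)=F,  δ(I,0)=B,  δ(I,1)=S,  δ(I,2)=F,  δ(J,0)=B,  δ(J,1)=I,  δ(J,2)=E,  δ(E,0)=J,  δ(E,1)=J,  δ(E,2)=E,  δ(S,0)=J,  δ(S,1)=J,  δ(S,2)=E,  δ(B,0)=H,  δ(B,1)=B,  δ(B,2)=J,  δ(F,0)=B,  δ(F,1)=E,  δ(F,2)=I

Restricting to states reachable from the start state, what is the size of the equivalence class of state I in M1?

Initial partition by acceptance: {F,H,I} | {B,E,J,S}.
Split {B,E,J,S} by δ(·,0) → {E,J,S} and {B}.
Refine {E,J,S} on symbol 0: members go to different blocks, giving {E,S} and {J}.
No further refinement is possible. Final partition (4 blocks): {F,H,I} | {E,S} | {B} | {J}.
State I belongs to the block {F,H,I}, which has 3 states.

3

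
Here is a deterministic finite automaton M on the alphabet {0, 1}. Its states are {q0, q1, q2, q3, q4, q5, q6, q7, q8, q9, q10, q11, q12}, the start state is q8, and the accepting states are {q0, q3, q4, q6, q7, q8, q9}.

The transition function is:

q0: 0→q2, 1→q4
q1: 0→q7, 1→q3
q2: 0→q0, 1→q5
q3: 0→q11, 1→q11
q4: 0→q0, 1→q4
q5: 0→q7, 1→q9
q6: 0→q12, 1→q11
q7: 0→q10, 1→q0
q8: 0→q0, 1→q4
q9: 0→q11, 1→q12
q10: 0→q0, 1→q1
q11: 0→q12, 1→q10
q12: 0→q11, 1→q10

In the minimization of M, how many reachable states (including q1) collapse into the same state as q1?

2

Reachable states from the start: {q0,q1,q2,q3,q4,q5,q7,q8,q9,q10,q11,q12}. Unreachable: {q6} — drop them.
Initial partition by acceptance: {q0,q3,q4,q7,q8,q9} | {q1,q2,q5,q10,q11,q12}.
Refine {q0,q3,q4,q7,q8,q9} on symbol 0: members go to different blocks, giving {q0,q3,q7,q9} and {q4,q8}.
Split {q0,q3,q7,q9} by δ(·,1) → {q3,q9} and {q0} and {q7}.
Refine {q1,q2,q5,q10,q11,q12} on symbol 0: members go to different blocks, giving {q1,q5} and {q2,q10} and {q11,q12}.
The partition is now stable with 7 blocks: {q3,q9} | {q1,q5} | {q4,q8} | {q0} | {q7} | {q2,q10} | {q11,q12}.
The equivalence class containing q1 is {q1,q5}, of size 2.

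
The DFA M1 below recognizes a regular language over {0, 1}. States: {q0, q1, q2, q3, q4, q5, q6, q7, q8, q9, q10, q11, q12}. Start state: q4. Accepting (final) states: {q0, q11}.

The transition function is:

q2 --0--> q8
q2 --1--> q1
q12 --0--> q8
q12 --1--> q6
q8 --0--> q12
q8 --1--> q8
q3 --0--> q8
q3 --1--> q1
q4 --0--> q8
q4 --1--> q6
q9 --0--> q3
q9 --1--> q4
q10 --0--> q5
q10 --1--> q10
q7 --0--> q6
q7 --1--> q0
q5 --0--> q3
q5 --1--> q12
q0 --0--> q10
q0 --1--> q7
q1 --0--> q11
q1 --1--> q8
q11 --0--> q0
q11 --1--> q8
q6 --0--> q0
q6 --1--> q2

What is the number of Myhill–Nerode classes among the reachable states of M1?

10

Reachable states from the start: {q0,q1,q2,q3,q4,q5,q6,q7,q8,q10,q11,q12}. Unreachable: {q9} — drop them.
Start with accepting vs non-accepting: {q0,q11} | {q1,q2,q3,q4,q5,q6,q7,q8,q10,q12}.
Refine {q0,q11} on symbol 0: members go to different blocks, giving {q0} and {q11}.
On input 0, block {q1,q2,q3,q4,q5,q6,q7,q8,q10,q12} splits into {q2,q3,q4,q5,q7,q8,q10,q12} and {q1} and {q6}.
Split {q2,q3,q4,q5,q7,q8,q10,q12} by δ(·,0) → {q2,q3,q4,q5,q8,q10,q12} and {q7}.
On input 1, block {q2,q3,q4,q5,q8,q10,q12} splits into {q5,q8,q10} and {q2,q3} and {q4,q12}.
Split {q5,q8,q10} by δ(·,0) → {q5} and {q8} and {q10}.
Stable partition: {q0} | {q5} | {q11} | {q1} | {q6} | {q7} | {q2,q3} | {q4,q12} | {q8} | {q10} — 10 equivalence classes.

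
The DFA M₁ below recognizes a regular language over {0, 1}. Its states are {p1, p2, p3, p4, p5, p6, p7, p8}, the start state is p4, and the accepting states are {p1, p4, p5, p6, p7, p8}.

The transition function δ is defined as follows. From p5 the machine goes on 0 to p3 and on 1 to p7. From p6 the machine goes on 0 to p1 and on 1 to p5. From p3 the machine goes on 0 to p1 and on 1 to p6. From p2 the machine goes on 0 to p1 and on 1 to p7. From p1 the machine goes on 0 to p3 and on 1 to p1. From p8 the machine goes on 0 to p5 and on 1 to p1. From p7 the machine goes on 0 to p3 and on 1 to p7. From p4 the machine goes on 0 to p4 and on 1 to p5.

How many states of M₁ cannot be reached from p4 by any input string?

2

Starting at p4 and following transitions, the reachable set is {p1, p3, p4, p5, p6, p7}. That leaves p2, p8 unreachable — 2 in total.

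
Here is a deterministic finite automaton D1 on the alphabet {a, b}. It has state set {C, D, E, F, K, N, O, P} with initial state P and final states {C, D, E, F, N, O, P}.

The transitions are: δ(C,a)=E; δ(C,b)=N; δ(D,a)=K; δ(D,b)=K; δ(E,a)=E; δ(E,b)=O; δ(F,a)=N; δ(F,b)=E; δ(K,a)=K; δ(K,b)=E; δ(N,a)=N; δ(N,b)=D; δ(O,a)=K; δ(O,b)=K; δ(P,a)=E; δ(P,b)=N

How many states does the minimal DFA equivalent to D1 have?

4

Reachable states from the start: {D,E,K,N,O,P}. Unreachable: {C,F} — drop them.
Initial partition by acceptance: {D,E,N,O,P} | {K}.
On input a, block {D,E,N,O,P} splits into {E,N,P} and {D,O}.
Refine {E,N,P} on symbol b: members go to different blocks, giving {E,N} and {P}.
Stable partition: {E,N} | {K} | {D,O} | {P} — 4 equivalence classes.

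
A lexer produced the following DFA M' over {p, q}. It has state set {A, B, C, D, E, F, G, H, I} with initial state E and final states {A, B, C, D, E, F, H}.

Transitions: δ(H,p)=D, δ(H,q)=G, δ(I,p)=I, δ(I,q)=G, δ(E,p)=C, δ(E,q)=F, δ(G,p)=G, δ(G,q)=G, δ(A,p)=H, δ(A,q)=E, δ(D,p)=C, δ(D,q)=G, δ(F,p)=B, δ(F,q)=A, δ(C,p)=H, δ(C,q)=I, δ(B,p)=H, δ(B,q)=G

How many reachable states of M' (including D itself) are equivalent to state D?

Every state is reachable, so we keep all 9.
Start with accepting vs non-accepting: {A,B,C,D,E,F,H} | {G,I}.
Split {A,B,C,D,E,F,H} by δ(·,q) → {B,C,D,H} and {A,E,F}.
Stable partition: {B,C,D,H} | {G,I} | {A,E,F} — 3 equivalence classes.
The equivalence class containing D is {B,C,D,H}, of size 4.

4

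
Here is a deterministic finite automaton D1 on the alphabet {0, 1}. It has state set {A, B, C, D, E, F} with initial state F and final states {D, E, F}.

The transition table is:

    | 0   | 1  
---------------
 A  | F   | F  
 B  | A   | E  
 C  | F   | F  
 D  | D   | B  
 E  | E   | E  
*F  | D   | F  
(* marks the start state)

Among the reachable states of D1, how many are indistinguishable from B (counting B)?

First remove the unreachable states {C}; 5 states remain.
P0 = {D,E,F} | {A,B}.
Split {D,E,F} by δ(·,1) → {E,F} and {D}.
Split {E,F} by δ(·,0) → {E} and {F}.
Refine {A,B} on symbol 0: members go to different blocks, giving {A} and {B}.
Stable partition: {E} | {A} | {D} | {F} | {B} — 5 equivalence classes.
State B belongs to the block {B}, which has 1 states.

1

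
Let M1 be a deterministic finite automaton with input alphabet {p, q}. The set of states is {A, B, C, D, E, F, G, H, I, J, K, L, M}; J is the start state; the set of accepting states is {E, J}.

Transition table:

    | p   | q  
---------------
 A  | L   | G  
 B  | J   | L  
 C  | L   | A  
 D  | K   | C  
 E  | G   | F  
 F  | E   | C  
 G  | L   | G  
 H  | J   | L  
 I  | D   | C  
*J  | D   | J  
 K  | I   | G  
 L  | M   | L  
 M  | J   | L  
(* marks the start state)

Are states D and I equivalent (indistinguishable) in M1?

Reachable states from the start: {A,C,D,G,I,J,K,L,M}. Unreachable: {B,E,F,H} — drop them.
Start with accepting vs non-accepting: {J} | {A,C,D,G,I,K,L,M}.
Split {A,C,D,G,I,K,L,M} by δ(·,p) → {A,C,D,G,I,K,L} and {M}.
On input p, block {A,C,D,G,I,K,L} splits into {A,C,D,G,I,K} and {L}.
Split {A,C,D,G,I,K} by δ(·,p) → {A,C,G} and {D,I,K}.
No further refinement is possible. Final partition (5 blocks): {J} | {A,C,G} | {M} | {L} | {D,I,K}.
D and I lie in the same block of the stable partition, so they are equivalent — no string distinguishes them.

Yes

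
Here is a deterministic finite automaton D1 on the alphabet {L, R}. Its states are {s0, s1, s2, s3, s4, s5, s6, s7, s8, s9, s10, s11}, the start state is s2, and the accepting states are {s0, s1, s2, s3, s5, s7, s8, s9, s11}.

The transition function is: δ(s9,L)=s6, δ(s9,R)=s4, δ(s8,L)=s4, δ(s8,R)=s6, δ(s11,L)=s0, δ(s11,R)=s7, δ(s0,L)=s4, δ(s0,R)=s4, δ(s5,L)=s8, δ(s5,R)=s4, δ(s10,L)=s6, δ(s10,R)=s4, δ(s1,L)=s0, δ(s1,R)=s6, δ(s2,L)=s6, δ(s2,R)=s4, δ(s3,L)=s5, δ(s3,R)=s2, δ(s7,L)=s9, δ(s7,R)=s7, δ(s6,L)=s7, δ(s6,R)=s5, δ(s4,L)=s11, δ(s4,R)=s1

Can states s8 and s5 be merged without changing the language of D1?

No

States {s3,s10} cannot be reached from the start state, so discard them.
Start with accepting vs non-accepting: {s0,s1,s2,s5,s7,s8,s9,s11} | {s4,s6}.
Refine {s0,s1,s2,s5,s7,s8,s9,s11} on symbol L: members go to different blocks, giving {s0,s2,s8,s9} and {s1,s5,s7,s11}.
On input R, block {s1,s5,s7,s11} splits into {s1,s5} and {s7,s11}.
No further refinement is possible. Final partition (4 blocks): {s0,s2,s8,s9} | {s4,s6} | {s1,s5} | {s7,s11}.
s8 and s5 end up in different blocks, so they are distinguishable. For instance, the string 'L' is accepted from only s5.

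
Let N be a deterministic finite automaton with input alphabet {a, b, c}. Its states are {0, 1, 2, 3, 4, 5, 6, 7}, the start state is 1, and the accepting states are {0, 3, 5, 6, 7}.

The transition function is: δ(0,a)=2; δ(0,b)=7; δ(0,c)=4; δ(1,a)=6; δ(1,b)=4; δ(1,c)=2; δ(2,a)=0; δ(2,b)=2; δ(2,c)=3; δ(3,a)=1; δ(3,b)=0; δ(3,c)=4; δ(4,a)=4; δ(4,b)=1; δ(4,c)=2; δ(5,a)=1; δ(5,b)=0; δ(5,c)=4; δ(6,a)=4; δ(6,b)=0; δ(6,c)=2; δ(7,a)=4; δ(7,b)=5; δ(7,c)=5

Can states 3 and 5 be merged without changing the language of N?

Every state is reachable, so we keep all 8.
Initial partition by acceptance: {0,3,5,6,7} | {1,2,4}.
Split {0,3,5,6,7} by δ(·,c) → {0,3,5,6} and {7}.
Split {0,3,5,6} by δ(·,b) → {3,5,6} and {0}.
Split {1,2,4} by δ(·,a) → {1} and {2} and {4}.
Refine {3,5,6} on symbol a: members go to different blocks, giving {3,5} and {6}.
No further refinement is possible. Final partition (7 blocks): {3,5} | {1} | {7} | {0} | {2} | {4} | {6}.
3 and 5 lie in the same block of the stable partition, so they are equivalent — no string distinguishes them.

Yes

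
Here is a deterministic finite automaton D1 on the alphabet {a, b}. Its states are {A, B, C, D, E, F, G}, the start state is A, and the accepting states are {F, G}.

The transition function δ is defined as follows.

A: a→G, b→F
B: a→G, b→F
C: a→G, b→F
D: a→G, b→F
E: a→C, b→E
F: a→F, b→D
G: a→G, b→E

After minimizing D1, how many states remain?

4

First remove the unreachable states {B}; 6 states remain.
Initial partition by acceptance: {F,G} | {A,C,D,E}.
On input a, block {A,C,D,E} splits into {A,C,D} and {E}.
Split {F,G} by δ(·,b) → {F} and {G}.
No further refinement is possible. Final partition (4 blocks): {F} | {A,C,D} | {E} | {G}.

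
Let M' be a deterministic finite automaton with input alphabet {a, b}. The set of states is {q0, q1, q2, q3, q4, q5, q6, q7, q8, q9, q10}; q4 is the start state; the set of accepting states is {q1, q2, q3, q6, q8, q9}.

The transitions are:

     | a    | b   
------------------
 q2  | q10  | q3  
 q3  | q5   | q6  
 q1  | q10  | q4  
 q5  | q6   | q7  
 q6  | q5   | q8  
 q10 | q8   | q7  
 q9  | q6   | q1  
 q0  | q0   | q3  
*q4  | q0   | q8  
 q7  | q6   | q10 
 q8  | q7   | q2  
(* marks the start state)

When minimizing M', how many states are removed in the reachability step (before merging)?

BFS from q4 reaches {q0, q2, q3, q4, q5, q6, q7, q8, q10}; the 2 state(s) q1, q9 are never visited.

2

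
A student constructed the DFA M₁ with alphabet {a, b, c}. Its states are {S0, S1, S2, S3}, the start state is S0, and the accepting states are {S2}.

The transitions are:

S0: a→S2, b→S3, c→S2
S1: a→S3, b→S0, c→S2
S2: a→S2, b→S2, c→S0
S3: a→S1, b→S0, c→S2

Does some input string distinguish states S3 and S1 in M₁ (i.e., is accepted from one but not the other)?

No

Every state is reachable, so we keep all 4.
P0 = {S2} | {S0,S1,S3}.
On input a, block {S0,S1,S3} splits into {S1,S3} and {S0}.
No further refinement is possible. Final partition (3 blocks): {S2} | {S1,S3} | {S0}.
S3 and S1 lie in the same block of the stable partition, so they are equivalent — no string distinguishes them.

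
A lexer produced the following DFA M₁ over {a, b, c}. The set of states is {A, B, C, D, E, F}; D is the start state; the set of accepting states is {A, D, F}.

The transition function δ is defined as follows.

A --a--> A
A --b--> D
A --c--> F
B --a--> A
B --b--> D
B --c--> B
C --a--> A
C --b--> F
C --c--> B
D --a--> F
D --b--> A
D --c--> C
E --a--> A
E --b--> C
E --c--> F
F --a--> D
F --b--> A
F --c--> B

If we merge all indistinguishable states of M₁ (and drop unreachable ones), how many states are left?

States {E} cannot be reached from the start state, so discard them.
Initial partition by acceptance: {A,D,F} | {B,C}.
On input c, block {A,D,F} splits into {D,F} and {A}.
Stable partition: {D,F} | {B,C} | {A} — 3 equivalence classes.

3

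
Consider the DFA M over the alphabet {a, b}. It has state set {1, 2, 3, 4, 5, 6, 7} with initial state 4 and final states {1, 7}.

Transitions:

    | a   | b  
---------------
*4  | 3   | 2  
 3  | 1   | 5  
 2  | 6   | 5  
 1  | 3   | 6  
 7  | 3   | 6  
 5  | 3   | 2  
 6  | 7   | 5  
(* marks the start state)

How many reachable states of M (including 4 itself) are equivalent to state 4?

All states are reachable from the start state.
Start with accepting vs non-accepting: {1,7} | {2,3,4,5,6}.
Refine {2,3,4,5,6} on symbol a: members go to different blocks, giving {2,4,5} and {3,6}.
Stable partition: {1,7} | {2,4,5} | {3,6} — 3 equivalence classes.
State 4 belongs to the block {2,4,5}, which has 3 states.

3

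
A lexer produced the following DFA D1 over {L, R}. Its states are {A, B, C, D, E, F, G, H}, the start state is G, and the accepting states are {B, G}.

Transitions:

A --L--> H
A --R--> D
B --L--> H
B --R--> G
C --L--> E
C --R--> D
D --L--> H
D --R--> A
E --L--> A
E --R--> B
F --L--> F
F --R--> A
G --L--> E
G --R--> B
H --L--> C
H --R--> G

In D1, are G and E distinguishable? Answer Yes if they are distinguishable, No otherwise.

Yes

First remove the unreachable states {F}; 7 states remain.
Start with accepting vs non-accepting: {B,G} | {A,C,D,E,H}.
Split {A,C,D,E,H} by δ(·,R) → {A,C,D} and {E,H}.
The partition is now stable with 3 blocks: {B,G} | {A,C,D} | {E,H}.
G and E end up in different blocks, so they are distinguishable. For instance, the string 'ε' is accepted from only G.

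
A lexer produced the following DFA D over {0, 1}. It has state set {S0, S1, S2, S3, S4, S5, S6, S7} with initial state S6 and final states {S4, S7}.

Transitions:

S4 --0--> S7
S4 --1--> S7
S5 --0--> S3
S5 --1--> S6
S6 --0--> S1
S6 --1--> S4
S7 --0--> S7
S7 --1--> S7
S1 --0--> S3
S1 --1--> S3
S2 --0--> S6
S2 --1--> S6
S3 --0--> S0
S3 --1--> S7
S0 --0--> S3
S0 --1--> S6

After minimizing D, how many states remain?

3

Reachable states from the start: {S0,S1,S3,S4,S6,S7}. Unreachable: {S2,S5} — drop them.
P0 = {S4,S7} | {S0,S1,S3,S6}.
Refine {S0,S1,S3,S6} on symbol 1: members go to different blocks, giving {S0,S1} and {S3,S6}.
Stable partition: {S4,S7} | {S0,S1} | {S3,S6} — 3 equivalence classes.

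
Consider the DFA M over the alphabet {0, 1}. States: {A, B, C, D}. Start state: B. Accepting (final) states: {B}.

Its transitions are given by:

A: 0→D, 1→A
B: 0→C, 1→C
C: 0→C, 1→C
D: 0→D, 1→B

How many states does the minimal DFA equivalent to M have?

2

States {A,D} cannot be reached from the start state, so discard them.
P0 = {B} | {C}.
Stable partition: {B} | {C} — 2 equivalence classes.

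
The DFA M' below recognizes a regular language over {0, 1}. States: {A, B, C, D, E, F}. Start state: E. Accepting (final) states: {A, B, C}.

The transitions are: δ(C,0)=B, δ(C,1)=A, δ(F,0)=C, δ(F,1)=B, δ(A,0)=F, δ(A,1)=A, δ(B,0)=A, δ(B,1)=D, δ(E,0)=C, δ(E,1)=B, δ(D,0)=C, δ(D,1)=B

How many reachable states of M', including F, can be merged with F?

P0 = {A,B,C} | {D,E,F}.
On input 0, block {A,B,C} splits into {B,C} and {A}.
On input 0, block {B,C} splits into {B} and {C}.
Stable partition: {B} | {D,E,F} | {A} | {C} — 4 equivalence classes.
State F belongs to the block {D,E,F}, which has 3 states.

3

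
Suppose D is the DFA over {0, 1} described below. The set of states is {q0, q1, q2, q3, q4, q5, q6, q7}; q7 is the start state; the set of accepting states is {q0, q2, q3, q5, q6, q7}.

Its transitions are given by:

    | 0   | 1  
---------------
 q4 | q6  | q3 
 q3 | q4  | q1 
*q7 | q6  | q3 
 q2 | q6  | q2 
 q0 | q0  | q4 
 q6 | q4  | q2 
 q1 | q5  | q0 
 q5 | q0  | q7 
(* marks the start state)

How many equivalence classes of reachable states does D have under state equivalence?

Start with accepting vs non-accepting: {q0,q2,q3,q5,q6,q7} | {q1,q4}.
On input 0, block {q0,q2,q3,q5,q6,q7} splits into {q0,q2,q5,q7} and {q3,q6}.
Refine {q0,q2,q5,q7} on symbol 0: members go to different blocks, giving {q0,q5} and {q2,q7}.
Refine {q0,q5} on symbol 1: members go to different blocks, giving {q0} and {q5}.
On input 0, block {q1,q4} splits into {q1} and {q4}.
Split {q3,q6} by δ(·,1) → {q3} and {q6}.
Refine {q2,q7} on symbol 1: members go to different blocks, giving {q2} and {q7}.
No further refinement is possible. Final partition (8 blocks): {q0} | {q1} | {q3} | {q2} | {q5} | {q4} | {q6} | {q7}.

8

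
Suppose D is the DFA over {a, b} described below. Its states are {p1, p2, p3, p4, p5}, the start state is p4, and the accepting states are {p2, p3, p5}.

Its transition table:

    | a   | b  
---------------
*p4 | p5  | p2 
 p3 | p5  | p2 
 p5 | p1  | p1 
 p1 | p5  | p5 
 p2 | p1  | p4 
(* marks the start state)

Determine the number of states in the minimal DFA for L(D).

First remove the unreachable states {p3}; 4 states remain.
Start with accepting vs non-accepting: {p2,p5} | {p1,p4}.
The partition is now stable with 2 blocks: {p2,p5} | {p1,p4}.

2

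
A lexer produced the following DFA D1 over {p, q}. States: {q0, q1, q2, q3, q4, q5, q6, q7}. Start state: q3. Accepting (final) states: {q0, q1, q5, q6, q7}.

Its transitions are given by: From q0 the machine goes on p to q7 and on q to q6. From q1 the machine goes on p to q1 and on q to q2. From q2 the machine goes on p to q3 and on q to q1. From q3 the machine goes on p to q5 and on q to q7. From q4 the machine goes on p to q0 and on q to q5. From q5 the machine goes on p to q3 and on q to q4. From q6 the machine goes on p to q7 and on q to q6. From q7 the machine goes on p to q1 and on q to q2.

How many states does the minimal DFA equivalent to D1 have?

Every state is reachable, so we keep all 8.
Start with accepting vs non-accepting: {q0,q1,q5,q6,q7} | {q2,q3,q4}.
Refine {q0,q1,q5,q6,q7} on symbol p: members go to different blocks, giving {q0,q1,q6,q7} and {q5}.
On input q, block {q0,q1,q6,q7} splits into {q0,q6} and {q1,q7}.
Split {q2,q3,q4} by δ(·,p) → {q2} and {q3} and {q4}.
No further refinement is possible. Final partition (6 blocks): {q0,q6} | {q2} | {q5} | {q1,q7} | {q3} | {q4}.

6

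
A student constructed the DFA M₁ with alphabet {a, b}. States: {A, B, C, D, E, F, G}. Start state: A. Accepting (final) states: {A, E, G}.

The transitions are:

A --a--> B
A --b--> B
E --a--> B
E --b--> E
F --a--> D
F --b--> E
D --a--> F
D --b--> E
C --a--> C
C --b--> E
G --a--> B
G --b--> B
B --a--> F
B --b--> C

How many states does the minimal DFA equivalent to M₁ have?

States {G} cannot be reached from the start state, so discard them.
P0 = {A,E} | {B,C,D,F}.
Split {A,E} by δ(·,b) → {A} and {E}.
Refine {B,C,D,F} on symbol b: members go to different blocks, giving {C,D,F} and {B}.
Stable partition: {A} | {C,D,F} | {E} | {B} — 4 equivalence classes.

4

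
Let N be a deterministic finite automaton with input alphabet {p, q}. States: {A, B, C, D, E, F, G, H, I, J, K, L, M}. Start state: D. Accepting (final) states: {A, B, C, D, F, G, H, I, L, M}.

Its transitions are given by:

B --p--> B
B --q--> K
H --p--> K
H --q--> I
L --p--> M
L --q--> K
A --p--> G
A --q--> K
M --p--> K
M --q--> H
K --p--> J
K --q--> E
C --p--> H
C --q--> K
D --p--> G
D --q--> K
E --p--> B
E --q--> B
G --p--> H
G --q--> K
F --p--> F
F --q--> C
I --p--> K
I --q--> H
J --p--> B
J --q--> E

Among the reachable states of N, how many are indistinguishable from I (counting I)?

2

States {A,C,F,L,M} cannot be reached from the start state, so discard them.
P0 = {B,D,G,H,I} | {E,J,K}.
On input p, block {B,D,G,H,I} splits into {B,D,G} and {H,I}.
Split {B,D,G} by δ(·,p) → {B,D} and {G}.
On input p, block {B,D} splits into {B} and {D}.
Refine {E,J,K} on symbol p: members go to different blocks, giving {E,J} and {K}.
Split {E,J} by δ(·,q) → {E} and {J}.
The partition is now stable with 7 blocks: {B} | {E} | {H,I} | {G} | {D} | {K} | {J}.
State I belongs to the block {H,I}, which has 2 states.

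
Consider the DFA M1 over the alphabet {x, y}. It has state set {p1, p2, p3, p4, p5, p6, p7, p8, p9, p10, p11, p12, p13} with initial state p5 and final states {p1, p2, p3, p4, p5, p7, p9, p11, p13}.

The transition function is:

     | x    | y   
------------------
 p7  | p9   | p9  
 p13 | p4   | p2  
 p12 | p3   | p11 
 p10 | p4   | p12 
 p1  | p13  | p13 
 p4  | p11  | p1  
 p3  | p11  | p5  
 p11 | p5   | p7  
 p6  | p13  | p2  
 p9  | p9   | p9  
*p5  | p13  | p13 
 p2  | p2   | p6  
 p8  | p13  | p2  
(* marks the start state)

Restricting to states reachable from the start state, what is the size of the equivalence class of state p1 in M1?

2

States {p3,p8,p10,p12} cannot be reached from the start state, so discard them.
P0 = {p1,p2,p4,p5,p7,p9,p11,p13} | {p6}.
On input y, block {p1,p2,p4,p5,p7,p9,p11,p13} splits into {p1,p4,p5,p7,p9,p11,p13} and {p2}.
On input y, block {p1,p4,p5,p7,p9,p11,p13} splits into {p1,p4,p5,p7,p9,p11} and {p13}.
On input x, block {p1,p4,p5,p7,p9,p11} splits into {p4,p7,p9,p11} and {p1,p5}.
Split {p4,p7,p9,p11} by δ(·,x) → {p4,p7,p9} and {p11}.
On input x, block {p4,p7,p9} splits into {p7,p9} and {p4}.
Stable partition: {p7,p9} | {p6} | {p2} | {p13} | {p1,p5} | {p11} | {p4} — 7 equivalence classes.
State p1 belongs to the block {p1,p5}, which has 2 states.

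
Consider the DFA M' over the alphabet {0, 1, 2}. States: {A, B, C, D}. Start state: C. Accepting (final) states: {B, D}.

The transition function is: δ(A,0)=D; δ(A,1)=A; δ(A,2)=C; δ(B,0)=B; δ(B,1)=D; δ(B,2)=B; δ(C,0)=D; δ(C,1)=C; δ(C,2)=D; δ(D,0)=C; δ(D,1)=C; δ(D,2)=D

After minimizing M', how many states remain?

First remove the unreachable states {A,B}; 2 states remain.
P0 = {D} | {C}.
Stable partition: {D} | {C} — 2 equivalence classes.

2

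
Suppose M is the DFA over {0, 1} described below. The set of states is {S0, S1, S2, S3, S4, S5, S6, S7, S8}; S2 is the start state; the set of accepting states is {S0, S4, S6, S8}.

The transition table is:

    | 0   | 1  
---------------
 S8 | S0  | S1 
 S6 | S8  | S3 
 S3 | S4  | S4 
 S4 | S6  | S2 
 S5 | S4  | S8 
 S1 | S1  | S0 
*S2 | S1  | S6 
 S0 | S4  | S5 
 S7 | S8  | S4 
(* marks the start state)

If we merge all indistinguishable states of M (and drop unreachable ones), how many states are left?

States {S7} cannot be reached from the start state, so discard them.
P0 = {S0,S4,S6,S8} | {S1,S2,S3,S5}.
On input 0, block {S1,S2,S3,S5} splits into {S1,S2} and {S3,S5}.
On input 1, block {S0,S4,S6,S8} splits into {S0,S6} and {S4,S8}.
No further refinement is possible. Final partition (4 blocks): {S0,S6} | {S1,S2} | {S3,S5} | {S4,S8}.

4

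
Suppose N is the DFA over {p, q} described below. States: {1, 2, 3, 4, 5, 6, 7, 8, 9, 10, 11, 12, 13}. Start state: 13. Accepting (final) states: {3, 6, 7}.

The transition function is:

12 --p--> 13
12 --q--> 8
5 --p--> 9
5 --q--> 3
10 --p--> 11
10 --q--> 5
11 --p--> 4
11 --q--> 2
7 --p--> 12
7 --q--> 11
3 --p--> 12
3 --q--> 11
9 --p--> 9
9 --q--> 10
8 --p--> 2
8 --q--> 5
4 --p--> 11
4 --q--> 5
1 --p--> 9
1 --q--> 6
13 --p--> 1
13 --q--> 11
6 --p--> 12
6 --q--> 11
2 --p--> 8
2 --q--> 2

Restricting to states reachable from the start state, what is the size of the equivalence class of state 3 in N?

Reachable states from the start: {1,2,3,4,5,6,8,9,10,11,12,13}. Unreachable: {7} — drop them.
Start with accepting vs non-accepting: {3,6} | {1,2,4,5,8,9,10,11,12,13}.
Split {1,2,4,5,8,9,10,11,12,13} by δ(·,q) → {2,4,8,9,10,11,12,13} and {1,5}.
Split {2,4,8,9,10,11,12,13} by δ(·,p) → {2,4,8,9,10,11,12} and {13}.
Refine {2,4,8,9,10,11,12} on symbol p: members go to different blocks, giving {2,4,8,9,10,11} and {12}.
Refine {2,4,8,9,10,11} on symbol q: members go to different blocks, giving {2,9,11} and {4,8,10}.
Split {2,9,11} by δ(·,p) → {2,11} and {9}.
No further refinement is possible. Final partition (7 blocks): {3,6} | {2,11} | {1,5} | {13} | {12} | {4,8,10} | {9}.
The equivalence class containing 3 is {3,6}, of size 2.

2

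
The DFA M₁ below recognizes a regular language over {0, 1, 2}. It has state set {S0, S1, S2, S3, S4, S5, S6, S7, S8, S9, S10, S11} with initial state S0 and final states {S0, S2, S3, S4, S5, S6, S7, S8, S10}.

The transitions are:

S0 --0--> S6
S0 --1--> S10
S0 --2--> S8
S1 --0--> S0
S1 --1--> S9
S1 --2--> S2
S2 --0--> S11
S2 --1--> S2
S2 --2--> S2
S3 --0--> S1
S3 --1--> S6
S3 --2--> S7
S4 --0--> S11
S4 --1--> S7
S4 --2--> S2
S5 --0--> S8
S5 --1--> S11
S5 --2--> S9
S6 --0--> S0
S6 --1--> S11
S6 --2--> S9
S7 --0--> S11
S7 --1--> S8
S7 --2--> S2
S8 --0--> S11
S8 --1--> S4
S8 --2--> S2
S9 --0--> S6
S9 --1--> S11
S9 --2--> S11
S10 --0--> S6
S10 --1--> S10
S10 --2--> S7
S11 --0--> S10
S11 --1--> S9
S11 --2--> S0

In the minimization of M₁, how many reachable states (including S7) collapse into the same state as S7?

4

First remove the unreachable states {S1,S3,S5}; 9 states remain.
P0 = {S0,S2,S4,S6,S7,S8,S10} | {S9,S11}.
Refine {S0,S2,S4,S6,S7,S8,S10} on symbol 0: members go to different blocks, giving {S2,S4,S7,S8} and {S0,S6,S10}.
Refine {S9,S11} on symbol 2: members go to different blocks, giving {S9} and {S11}.
On input 1, block {S0,S6,S10} splits into {S0,S10} and {S6}.
The partition is now stable with 5 blocks: {S2,S4,S7,S8} | {S9} | {S0,S10} | {S11} | {S6}.
State S7 belongs to the block {S2,S4,S7,S8}, which has 4 states.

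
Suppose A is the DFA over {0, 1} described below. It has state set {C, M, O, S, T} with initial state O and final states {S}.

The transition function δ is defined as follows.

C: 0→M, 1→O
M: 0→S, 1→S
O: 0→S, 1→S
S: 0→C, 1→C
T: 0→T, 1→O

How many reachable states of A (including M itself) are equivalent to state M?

First remove the unreachable states {T}; 4 states remain.
Initial partition by acceptance: {S} | {C,M,O}.
Split {C,M,O} by δ(·,0) → {M,O} and {C}.
No further refinement is possible. Final partition (3 blocks): {S} | {M,O} | {C}.
State M belongs to the block {M,O}, which has 2 states.

2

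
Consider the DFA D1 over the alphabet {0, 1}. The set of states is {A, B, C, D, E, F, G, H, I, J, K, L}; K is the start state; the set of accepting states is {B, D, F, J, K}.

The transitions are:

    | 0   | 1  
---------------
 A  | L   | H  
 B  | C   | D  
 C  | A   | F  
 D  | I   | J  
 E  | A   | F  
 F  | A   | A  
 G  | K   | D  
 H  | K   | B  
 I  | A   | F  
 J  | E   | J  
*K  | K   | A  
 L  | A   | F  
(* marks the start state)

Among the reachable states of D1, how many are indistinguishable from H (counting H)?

First remove the unreachable states {G}; 11 states remain.
Start with accepting vs non-accepting: {B,D,F,J,K} | {A,C,E,H,I,L}.
On input 0, block {B,D,F,J,K} splits into {B,D,F,J} and {K}.
Split {B,D,F,J} by δ(·,1) → {B,D,J} and {F}.
Refine {A,C,E,H,I,L} on symbol 0: members go to different blocks, giving {A,C,E,I,L} and {H}.
On input 1, block {A,C,E,I,L} splits into {C,E,I,L} and {A}.
Stable partition: {B,D,J} | {C,E,I,L} | {K} | {F} | {H} | {A} — 6 equivalence classes.
The equivalence class containing H is {H}, of size 1.

1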